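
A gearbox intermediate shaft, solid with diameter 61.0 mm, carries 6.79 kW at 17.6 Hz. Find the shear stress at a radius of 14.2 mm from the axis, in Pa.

ω = 2π·17.6 = 110.6 rad/s, so T = P/ω = 6.79×10³ / 110.6 = 61.40 N·m.
J = πd⁴/32 = π(0.0610)⁴/32 = 1.359×10^-6 m⁴.
Shear stress varies linearly with radius: τ = T·r/J = 61.40 × 0.0142 / 1.359×10^-6 = 6.414×10^5 Pa.

641000 Pa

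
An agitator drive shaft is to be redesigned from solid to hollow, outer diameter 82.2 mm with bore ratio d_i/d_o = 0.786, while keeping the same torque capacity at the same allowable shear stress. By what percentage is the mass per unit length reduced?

Equal τ_max and T ⇒ the solid shaft needs d_s³ = d_o³(1−k⁴), so d_s = 82.2·(1−0.786⁴)^(1/3) = 70.03 mm.
Area ratio A_h/A_s = d_o²(1−k²)/d_s² = (1−k²)/(1−k⁴)^(2/3) = 0.5266.
Mass saving = 1 − 0.5266 = 47.3 %.

47.3 %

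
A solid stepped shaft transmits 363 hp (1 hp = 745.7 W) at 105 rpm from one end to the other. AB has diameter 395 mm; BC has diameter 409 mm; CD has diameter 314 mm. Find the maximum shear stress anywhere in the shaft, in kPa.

4050 kPa

ω = 2π·105/60 = 11.00 rad/s, so T = P/ω = 363×745.7 / 11.00 = 24620 N·m.
Under the same torque, τ_max = 16T/(πd³) is largest where d is smallest — segment CD (d = 314 mm).
τ_max = 16·24620/(π·(0.314)³) = 4.050×10^6 Pa.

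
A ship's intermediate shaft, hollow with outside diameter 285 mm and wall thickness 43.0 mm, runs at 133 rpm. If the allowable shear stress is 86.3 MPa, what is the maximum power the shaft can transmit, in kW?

J = π(d_o⁴ − d_i⁴)/32 = π(0.285⁴ − 0.199⁴)/32 = 4.937×10^-4 m⁴.
T_max = τ_allow·J/r = 8.63×10^7 × 4.937×10^-4 / 0.142 = 299000 N·m.
ω = 2π·133/60 = 13.93 rad/s, so P_max = T_max·ω = 4.165×10^6 W.

4160 kW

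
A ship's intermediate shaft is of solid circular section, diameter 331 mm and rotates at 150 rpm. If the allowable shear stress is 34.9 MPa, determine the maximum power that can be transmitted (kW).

3900 kW

J = πd⁴/32 = π(0.331)⁴/32 = 1.178×10^-3 m⁴.
T_max = τ_allow·J/r = 3.49×10^7 × 1.178×10^-3 / 0.166 = 248500 N·m.
ω = 2π·150/60 = 15.71 rad/s, so P_max = T_max·ω = 3.904×10^6 W.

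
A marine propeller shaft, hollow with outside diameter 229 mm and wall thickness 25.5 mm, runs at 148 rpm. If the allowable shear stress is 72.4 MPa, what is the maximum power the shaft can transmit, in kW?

J = π(d_o⁴ − d_i⁴)/32 = π(0.229⁴ − 0.178⁴)/32 = 1.714×10^-4 m⁴.
T_max = τ_allow·J/r = 7.24×10^7 × 1.714×10^-4 / 0.115 = 108400 N·m.
ω = 2π·148/60 = 15.50 rad/s, so P_max = T_max·ω = 1.680×10^6 W.

1680 kW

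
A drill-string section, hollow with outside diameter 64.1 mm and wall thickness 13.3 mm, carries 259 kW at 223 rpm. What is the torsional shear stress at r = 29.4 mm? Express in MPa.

ω = 2π·223/60 = 23.35 rad/s, so T = P/ω = 259×10³ / 23.35 = 11090 N·m.
J = π(d_o⁴ − d_i⁴)/32 = π(0.0641⁴ − 0.0375⁴)/32 = 1.463×10^-6 m⁴.
Shear stress varies linearly with radius: τ = T·r/J = 11090 × 0.0294 / 1.463×10^-6 = 2.228×10^8 Pa.

223 MPa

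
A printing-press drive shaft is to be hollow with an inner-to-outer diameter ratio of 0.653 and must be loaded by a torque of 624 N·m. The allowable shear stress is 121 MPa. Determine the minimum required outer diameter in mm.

31.8 mm

For a hollow shaft with d_i/d_o = 0.653: τ_max = 16T/(π d_o³ (1−k⁴)), so d_o = [16T/(π τ_allow (1−k⁴))]^(1/3) = [16·624.0/(π·1.21×10^8·0.8182)]^(1/3) = 0.03178 m.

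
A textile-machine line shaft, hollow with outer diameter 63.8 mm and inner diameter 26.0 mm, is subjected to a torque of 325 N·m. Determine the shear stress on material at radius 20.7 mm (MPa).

J = π(d_o⁴ − d_i⁴)/32 = π(0.0638⁴ − 0.0260⁴)/32 = 1.582×10^-6 m⁴.
Shear stress varies linearly with radius: τ = T·r/J = 325.0 × 0.0207 / 1.582×10^-6 = 4.253×10^6 Pa.

4.25 MPa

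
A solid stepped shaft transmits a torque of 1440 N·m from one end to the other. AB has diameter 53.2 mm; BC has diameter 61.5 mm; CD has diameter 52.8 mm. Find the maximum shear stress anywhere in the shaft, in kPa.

Under the same torque, τ_max = 16T/(πd³) is largest where d is smallest — segment CD (d = 52.8 mm).
τ_max = 16·1440/(π·(0.0528)³) = 4.982×10^7 Pa.

49800 kPa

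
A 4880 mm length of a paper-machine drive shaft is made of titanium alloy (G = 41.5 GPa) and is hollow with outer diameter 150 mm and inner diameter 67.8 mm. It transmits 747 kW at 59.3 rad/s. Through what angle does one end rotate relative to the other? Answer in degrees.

1.78°

ω = 59.3 rad/s, so T = P/ω = 747×10³ / 59.30 = 12600 N·m.
J = π(d_o⁴ − d_i⁴)/32 = π(0.150⁴ − 0.0678⁴)/32 = 4.763×10^-5 m⁴.
θ = T·L/(G·J) = 12600 × 4.88 / (41.5×10⁹ × 4.763×10^-5) = 0.03110 rad.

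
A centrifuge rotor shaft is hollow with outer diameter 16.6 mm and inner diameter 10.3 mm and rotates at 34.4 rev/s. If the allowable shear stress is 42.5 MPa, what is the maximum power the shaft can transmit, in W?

7030 W

J = π(d_o⁴ − d_i⁴)/32 = π(0.0166⁴ − 0.0103⁴)/32 = 6.350×10^-9 m⁴.
T_max = τ_allow·J/r = 4.25×10^7 × 6.350×10^-9 / 0.00830 = 32.51 N·m.
ω = 2π·34.4 = 216.1 rad/s, so P_max = T_max·ω = 7028 W.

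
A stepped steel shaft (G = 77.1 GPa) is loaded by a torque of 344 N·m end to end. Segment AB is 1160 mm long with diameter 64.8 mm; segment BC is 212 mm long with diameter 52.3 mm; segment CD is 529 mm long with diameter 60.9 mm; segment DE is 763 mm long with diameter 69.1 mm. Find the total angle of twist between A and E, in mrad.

7.55 mrad

J_AB = π(0.0648)⁴/32 = 1.73×10^-6 m⁴; J_BC = π(0.0523)⁴/32 = 7.35×10^-7 m⁴; J_CD = π(0.0609)⁴/32 = 1.35×10^-6 m⁴; J_DE = π(0.0691)⁴/32 = 2.24×10^-6 m⁴.
θ = (T/G)·Σ L_i/J_i = (344.0/77.1×10⁹)·(1.16/1.73×10^-6 + 0.212/7.35×10^-7 + 0.529/1.35×10^-6 + 0.763/2.24×10^-6) = 7.546×10^-3 rad.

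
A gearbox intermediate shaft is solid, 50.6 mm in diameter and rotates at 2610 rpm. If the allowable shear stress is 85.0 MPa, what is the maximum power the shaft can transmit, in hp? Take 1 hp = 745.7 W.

793 hp

J = πd⁴/32 = π(0.0506)⁴/32 = 6.436×10^-7 m⁴.
T_max = τ_allow·J/r = 8.50×10^7 × 6.436×10^-7 / 0.0253 = 2162 N·m.
ω = 2π·2610/60 = 273.3 rad/s, so P_max = T_max·ω = 5.910×10^5 W.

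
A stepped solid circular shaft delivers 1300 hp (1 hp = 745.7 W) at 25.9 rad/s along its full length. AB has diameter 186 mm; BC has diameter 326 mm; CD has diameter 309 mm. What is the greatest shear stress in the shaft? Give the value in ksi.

4.30 ksi

ω = 25.9 rad/s, so T = P/ω = 1300×745.7 / 25.90 = 37430 N·m.
Under the same torque, τ_max = 16T/(πd³) is largest where d is smallest — segment AB (d = 186 mm).
τ_max = 16·37430/(π·(0.186)³) = 2.962×10^7 Pa.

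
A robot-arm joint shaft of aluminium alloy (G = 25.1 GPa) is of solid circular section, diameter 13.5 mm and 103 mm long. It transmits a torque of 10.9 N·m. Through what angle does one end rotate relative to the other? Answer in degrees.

J = πd⁴/32 = π(0.0135)⁴/32 = 3.261×10^-9 m⁴.
θ = T·L/(G·J) = 10.90 × 0.103 / (25.1×10⁹ × 3.261×10^-9) = 0.01372 rad.

0.786°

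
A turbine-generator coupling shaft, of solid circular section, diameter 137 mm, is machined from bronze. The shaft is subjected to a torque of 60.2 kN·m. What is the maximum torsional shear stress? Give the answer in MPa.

J = πd⁴/32 = π(0.137)⁴/32 = 3.458×10^-5 m⁴.
τ_max = T·r/J = 60200 × 0.0685 / 3.458×10^-5 = 1.192×10^8 Pa.

119 MPa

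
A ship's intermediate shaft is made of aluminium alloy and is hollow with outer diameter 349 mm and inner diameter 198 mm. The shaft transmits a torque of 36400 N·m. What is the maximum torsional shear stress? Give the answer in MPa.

4.87 MPa

J = π(d_o⁴ − d_i⁴)/32 = π(0.349⁴ − 0.198⁴)/32 = 1.306×10^-3 m⁴.
τ_max = T·r/J = 36400 × 0.174 / 1.306×10^-3 = 4.865×10^6 Pa.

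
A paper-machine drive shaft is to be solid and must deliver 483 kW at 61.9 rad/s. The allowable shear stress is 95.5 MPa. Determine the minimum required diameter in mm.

74.7 mm

ω = 61.9 rad/s, so T = P/ω = 483×10³ / 61.90 = 7803 N·m.
For a solid shaft τ_max = 16T/(πd³), so d = (16T/(π τ_allow))^(1/3) = (16·7803/(π·9.55×10^7))^(1/3) = 0.07466 m.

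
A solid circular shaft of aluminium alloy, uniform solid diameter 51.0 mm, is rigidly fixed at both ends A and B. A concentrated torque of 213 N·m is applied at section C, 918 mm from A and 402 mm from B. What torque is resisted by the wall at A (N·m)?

64.9 N·m

With uniform GJ and both ends fixed, compatibility θ_AC = θ_CB gives T_A·a = T_B·b, together with T_A + T_B = T₀.
T_A = T₀·b/(a+b) = 213.0·402/1320 = 64.87 N·m; T_B = 148.1 N·m.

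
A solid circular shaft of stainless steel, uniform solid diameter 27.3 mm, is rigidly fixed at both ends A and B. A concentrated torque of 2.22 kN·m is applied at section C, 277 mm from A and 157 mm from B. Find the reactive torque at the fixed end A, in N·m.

803 N·m

With uniform GJ and both ends fixed, compatibility θ_AC = θ_CB gives T_A·a = T_B·b, together with T_A + T_B = T₀.
T_A = T₀·b/(a+b) = 2220·157/434.0 = 803.1 N·m; T_B = 1417 N·m.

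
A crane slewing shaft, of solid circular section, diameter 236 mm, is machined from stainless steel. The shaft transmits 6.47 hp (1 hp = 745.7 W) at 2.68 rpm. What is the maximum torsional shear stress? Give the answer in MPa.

ω = 2π·2.68/60 = 0.2806 rad/s, so T = P/ω = 6.47×745.7 / 0.2806 = 17190 N·m.
J = πd⁴/32 = π(0.236)⁴/32 = 3.045×10^-4 m⁴.
τ_max = T·r/J = 17190 × 0.118 / 3.045×10^-4 = 6.661×10^6 Pa.

6.66 MPa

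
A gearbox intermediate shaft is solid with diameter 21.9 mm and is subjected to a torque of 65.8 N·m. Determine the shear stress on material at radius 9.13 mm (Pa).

2.66e7 Pa

J = πd⁴/32 = π(0.0219)⁴/32 = 2.258×10^-8 m⁴.
Shear stress varies linearly with radius: τ = T·r/J = 65.80 × 0.00913 / 2.258×10^-8 = 2.660×10^7 Pa.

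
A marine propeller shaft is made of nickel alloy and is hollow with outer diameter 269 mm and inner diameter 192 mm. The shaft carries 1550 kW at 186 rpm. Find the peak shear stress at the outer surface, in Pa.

2.81e7 Pa

ω = 2π·186/60 = 19.48 rad/s, so T = P/ω = 1550×10³ / 19.48 = 79580 N·m.
J = π(d_o⁴ − d_i⁴)/32 = π(0.269⁴ − 0.192⁴)/32 = 3.806×10^-4 m⁴.
τ_max = T·r/J = 79580 × 0.135 / 3.806×10^-4 = 2.812×10^7 Pa.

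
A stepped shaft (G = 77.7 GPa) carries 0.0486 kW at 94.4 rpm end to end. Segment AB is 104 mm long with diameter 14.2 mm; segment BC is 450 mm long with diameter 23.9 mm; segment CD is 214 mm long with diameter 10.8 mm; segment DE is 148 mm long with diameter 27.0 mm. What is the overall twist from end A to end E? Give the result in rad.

ω = 2π·94.4/60 = 9.886 rad/s, so T = P/ω = 0.0486×10³ / 9.886 = 4.916 N·m.
J_AB = π(0.0142)⁴/32 = 3.99×10^-9 m⁴; J_BC = π(0.0239)⁴/32 = 3.20×10^-8 m⁴; J_CD = π(0.0108)⁴/32 = 1.34×10^-9 m⁴; J_DE = π(0.0270)⁴/32 = 5.22×10^-8 m⁴.
θ = (T/G)·Σ L_i/J_i = (4.916/77.7×10⁹)·(0.104/3.99×10^-9 + 0.450/3.20×10^-8 + 0.214/1.34×10^-9 + 0.148/5.22×10^-8) = 0.01285 rad.

0.0129 rad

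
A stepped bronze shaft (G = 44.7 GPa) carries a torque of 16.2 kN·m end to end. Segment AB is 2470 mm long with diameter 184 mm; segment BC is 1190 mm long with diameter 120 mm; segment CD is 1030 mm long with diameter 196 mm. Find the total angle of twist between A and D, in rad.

0.0317 rad

J_AB = π(0.184)⁴/32 = 1.13×10^-4 m⁴; J_BC = π(0.120)⁴/32 = 2.04×10^-5 m⁴; J_CD = π(0.196)⁴/32 = 1.45×10^-4 m⁴.
θ = (T/G)·Σ L_i/J_i = (16200/44.7×10⁹)·(2.47/1.13×10^-4 + 1.19/2.04×10^-5 + 1.03/1.45×10^-4) = 0.03172 rad.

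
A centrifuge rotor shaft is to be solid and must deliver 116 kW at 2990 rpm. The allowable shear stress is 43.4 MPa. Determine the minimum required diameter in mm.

ω = 2π·2990/60 = 313.1 rad/s, so T = P/ω = 116×10³ / 313.1 = 370.5 N·m.
For a solid shaft τ_max = 16T/(πd³), so d = (16T/(π τ_allow))^(1/3) = (16·370.5/(π·4.34×10^7))^(1/3) = 0.03516 m.

35.2 mm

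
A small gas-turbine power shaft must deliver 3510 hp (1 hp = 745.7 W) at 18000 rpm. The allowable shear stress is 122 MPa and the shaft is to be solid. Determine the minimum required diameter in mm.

38.7 mm

ω = 2π·18000/60 = 1885 rad/s, so T = P/ω = 3510×745.7 / 1885 = 1389 N·m.
For a solid shaft τ_max = 16T/(πd³), so d = (16T/(π τ_allow))^(1/3) = (16·1389/(π·1.22×10^8))^(1/3) = 0.03870 m.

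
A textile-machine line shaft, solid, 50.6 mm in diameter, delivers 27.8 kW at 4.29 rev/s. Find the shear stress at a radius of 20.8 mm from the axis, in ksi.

4.83 ksi

ω = 2π·4.29 = 26.95 rad/s, so T = P/ω = 27.8×10³ / 26.95 = 1031 N·m.
J = πd⁴/32 = π(0.0506)⁴/32 = 6.436×10^-7 m⁴.
Shear stress varies linearly with radius: τ = T·r/J = 1031 × 0.0208 / 6.436×10^-7 = 3.333×10^7 Pa.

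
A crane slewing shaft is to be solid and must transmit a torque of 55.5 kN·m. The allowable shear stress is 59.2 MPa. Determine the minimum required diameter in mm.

168 mm

For a solid shaft τ_max = 16T/(πd³), so d = (16T/(π τ_allow))^(1/3) = (16·55500/(π·5.92×10^7))^(1/3) = 0.1684 m.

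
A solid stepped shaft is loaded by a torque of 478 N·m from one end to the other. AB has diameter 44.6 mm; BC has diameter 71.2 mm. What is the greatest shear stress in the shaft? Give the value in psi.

3980 psi

Under the same torque, τ_max = 16T/(πd³) is largest where d is smallest — segment AB (d = 44.6 mm).
τ_max = 16·478.0/(π·(0.0446)³) = 2.744×10^7 Pa.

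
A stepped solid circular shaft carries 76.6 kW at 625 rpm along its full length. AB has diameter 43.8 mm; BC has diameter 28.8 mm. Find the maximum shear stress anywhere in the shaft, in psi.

36200 psi

ω = 2π·625/60 = 65.45 rad/s, so T = P/ω = 76.6×10³ / 65.45 = 1170 N·m.
Under the same torque, τ_max = 16T/(πd³) is largest where d is smallest — segment BC (d = 28.8 mm).
τ_max = 16·1170/(π·(0.0288)³) = 2.495×10^8 Pa.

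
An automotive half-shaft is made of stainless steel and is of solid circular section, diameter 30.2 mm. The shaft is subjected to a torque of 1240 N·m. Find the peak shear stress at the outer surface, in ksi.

J = πd⁴/32 = π(0.0302)⁴/32 = 8.166×10^-8 m⁴.
τ_max = T·r/J = 1240 × 0.0151 / 8.166×10^-8 = 2.293×10^8 Pa.

33.3 ksi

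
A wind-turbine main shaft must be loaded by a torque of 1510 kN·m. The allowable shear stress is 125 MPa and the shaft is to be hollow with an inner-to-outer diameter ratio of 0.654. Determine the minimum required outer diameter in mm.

422 mm

For a hollow shaft with d_i/d_o = 0.654: τ_max = 16T/(π d_o³ (1−k⁴)), so d_o = [16T/(π τ_allow (1−k⁴))]^(1/3) = [16·1.510e6/(π·1.25×10^8·0.8171)]^(1/3) = 0.4223 m.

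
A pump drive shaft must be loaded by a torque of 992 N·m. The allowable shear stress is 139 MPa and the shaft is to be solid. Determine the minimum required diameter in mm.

For a solid shaft τ_max = 16T/(πd³), so d = (16T/(π τ_allow))^(1/3) = (16·992.0/(π·1.39×10^8))^(1/3) = 0.03312 m.

33.1 mm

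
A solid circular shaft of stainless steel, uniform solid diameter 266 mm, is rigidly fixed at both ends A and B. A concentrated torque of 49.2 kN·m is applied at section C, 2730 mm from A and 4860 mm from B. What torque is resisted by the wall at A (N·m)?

31500 N·m

With uniform GJ and both ends fixed, compatibility θ_AC = θ_CB gives T_A·a = T_B·b, together with T_A + T_B = T₀.
T_A = T₀·b/(a+b) = 49200·4860/7590 = 31500 N·m; T_B = 17700 N·m.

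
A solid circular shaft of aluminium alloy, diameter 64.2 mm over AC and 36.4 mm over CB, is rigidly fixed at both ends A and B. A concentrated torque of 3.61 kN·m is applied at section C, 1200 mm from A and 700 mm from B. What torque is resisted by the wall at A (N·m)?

Compatibility: T_A·a/J_AC = T_B·b/J_CB with T_A + T_B = T₀.
J_AC = 1.67×10^-6 m⁴, J_CB = 1.72×10^-7 m⁴, so T_A = T₀·(J_AC/a)/((J_AC/a)+(J_CB/b)) = 3067 N·m, T_B = 543.3 N·m.

3070 N·m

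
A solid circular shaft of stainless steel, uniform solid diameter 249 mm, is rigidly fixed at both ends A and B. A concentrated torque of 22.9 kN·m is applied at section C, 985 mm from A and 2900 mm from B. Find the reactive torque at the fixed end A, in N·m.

With uniform GJ and both ends fixed, compatibility θ_AC = θ_CB gives T_A·a = T_B·b, together with T_A + T_B = T₀.
T_A = T₀·b/(a+b) = 22900·2900/3885 = 17090 N·m; T_B = 5806 N·m.

17100 N·m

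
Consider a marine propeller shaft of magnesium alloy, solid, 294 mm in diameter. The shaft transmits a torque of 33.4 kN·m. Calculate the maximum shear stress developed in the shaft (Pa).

6.69e6 Pa

J = πd⁴/32 = π(0.294)⁴/32 = 7.335×10^-4 m⁴.
τ_max = T·r/J = 33400 × 0.147 / 7.335×10^-4 = 6.694×10^6 Pa.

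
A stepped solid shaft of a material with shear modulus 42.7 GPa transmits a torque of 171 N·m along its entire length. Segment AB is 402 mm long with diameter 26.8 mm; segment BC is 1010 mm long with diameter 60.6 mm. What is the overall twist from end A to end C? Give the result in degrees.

J_AB = π(0.0268)⁴/32 = 5.06×10^-8 m⁴; J_BC = π(0.0606)⁴/32 = 1.32×10^-6 m⁴.
θ = (T/G)·Σ L_i/J_i = (171.0/42.7×10⁹)·(0.402/5.06×10^-8 + 1.01/1.32×10^-6) = 0.03484 rad.

2.00°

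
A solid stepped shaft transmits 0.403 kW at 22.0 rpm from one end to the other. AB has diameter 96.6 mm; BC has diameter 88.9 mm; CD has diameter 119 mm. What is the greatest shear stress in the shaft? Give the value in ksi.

0.184 ksi

ω = 2π·22.0/60 = 2.304 rad/s, so T = P/ω = 0.403×10³ / 2.304 = 174.9 N·m.
Under the same torque, τ_max = 16T/(πd³) is largest where d is smallest — segment BC (d = 88.9 mm).
τ_max = 16·174.9/(π·(0.0889)³) = 1.268×10^6 Pa.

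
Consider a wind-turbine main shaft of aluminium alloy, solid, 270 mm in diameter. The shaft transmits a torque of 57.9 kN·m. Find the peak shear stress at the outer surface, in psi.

2170 psi

J = πd⁴/32 = π(0.270)⁴/32 = 5.217×10^-4 m⁴.
τ_max = T·r/J = 57900 × 0.135 / 5.217×10^-4 = 1.498×10^7 Pa.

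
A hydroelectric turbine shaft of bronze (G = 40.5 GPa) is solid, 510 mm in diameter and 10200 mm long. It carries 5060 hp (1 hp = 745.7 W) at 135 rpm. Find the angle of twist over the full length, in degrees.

0.580°

ω = 2π·135/60 = 14.14 rad/s, so T = P/ω = 5060×745.7 / 14.14 = 266900 N·m.
J = πd⁴/32 = π(0.510)⁴/32 = 6.642×10^-3 m⁴.
θ = T·L/(G·J) = 266900 × 10.2 / (40.5×10⁹ × 6.642×10^-3) = 0.01012 rad.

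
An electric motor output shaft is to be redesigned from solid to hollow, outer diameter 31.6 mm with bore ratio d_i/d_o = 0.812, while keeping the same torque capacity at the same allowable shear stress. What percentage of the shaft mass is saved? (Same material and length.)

50.2 %

Equal τ_max and T ⇒ the solid shaft needs d_s³ = d_o³(1−k⁴), so d_s = 31.6·(1−0.812⁴)^(1/3) = 26.13 mm.
Area ratio A_h/A_s = d_o²(1−k²)/d_s² = (1−k²)/(1−k⁴)^(2/3) = 0.4983.
Mass saving = 1 − 0.4983 = 50.2 %.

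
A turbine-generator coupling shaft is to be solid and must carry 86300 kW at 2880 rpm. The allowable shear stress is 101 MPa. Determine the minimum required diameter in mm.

243 mm

ω = 2π·2880/60 = 301.6 rad/s, so T = P/ω = 86300×10³ / 301.6 = 286100 N·m.
For a solid shaft τ_max = 16T/(πd³), so d = (16T/(π τ_allow))^(1/3) = (16·286100/(π·1.01×10^8))^(1/3) = 0.2435 m.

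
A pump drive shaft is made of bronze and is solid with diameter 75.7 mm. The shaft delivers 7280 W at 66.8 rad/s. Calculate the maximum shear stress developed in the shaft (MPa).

1.28 MPa

ω = 66.8 rad/s, so T = P/ω = 7280 / 66.80 = 109.0 N·m.
J = πd⁴/32 = π(0.0757)⁴/32 = 3.224×10^-6 m⁴.
τ_max = T·r/J = 109.0 × 0.0379 / 3.224×10^-6 = 1.279×10^6 Pa.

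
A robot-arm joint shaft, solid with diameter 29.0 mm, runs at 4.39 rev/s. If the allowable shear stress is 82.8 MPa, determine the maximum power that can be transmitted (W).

10900 W

J = πd⁴/32 = π(0.0290)⁴/32 = 6.944×10^-8 m⁴.
T_max = τ_allow·J/r = 8.28×10^7 × 6.944×10^-8 / 0.0145 = 396.5 N·m.
ω = 2π·4.39 = 27.58 rad/s, so P_max = T_max·ω = 1.094×10^4 W.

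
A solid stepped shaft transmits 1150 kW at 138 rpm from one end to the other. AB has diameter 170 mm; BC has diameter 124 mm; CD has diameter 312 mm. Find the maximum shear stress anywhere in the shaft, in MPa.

ω = 2π·138/60 = 14.45 rad/s, so T = P/ω = 1150×10³ / 14.45 = 79580 N·m.
Under the same torque, τ_max = 16T/(πd³) is largest where d is smallest — segment BC (d = 124 mm).
τ_max = 16·79580/(π·(0.124)³) = 2.126×10^8 Pa.

213 MPa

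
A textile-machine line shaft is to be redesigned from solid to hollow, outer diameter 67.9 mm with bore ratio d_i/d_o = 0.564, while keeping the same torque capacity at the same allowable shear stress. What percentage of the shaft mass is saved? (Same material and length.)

26.8 %

Equal τ_max and T ⇒ the solid shaft needs d_s³ = d_o³(1−k⁴), so d_s = 67.9·(1−0.564⁴)^(1/3) = 65.53 mm.
Area ratio A_h/A_s = d_o²(1−k²)/d_s² = (1−k²)/(1−k⁴)^(2/3) = 0.7322.
Mass saving = 1 − 0.7322 = 26.8 %.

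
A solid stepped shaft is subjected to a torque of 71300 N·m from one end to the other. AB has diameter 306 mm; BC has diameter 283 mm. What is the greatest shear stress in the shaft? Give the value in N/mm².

16.0 N/mm²

Under the same torque, τ_max = 16T/(πd³) is largest where d is smallest — segment BC (d = 283 mm).
τ_max = 16·71300/(π·(0.283)³) = 1.602×10^7 Pa.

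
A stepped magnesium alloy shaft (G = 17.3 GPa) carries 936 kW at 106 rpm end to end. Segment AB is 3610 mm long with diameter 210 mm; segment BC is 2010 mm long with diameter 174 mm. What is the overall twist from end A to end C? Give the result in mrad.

201 mrad

ω = 2π·106/60 = 11.10 rad/s, so T = P/ω = 936×10³ / 11.10 = 84320 N·m.
J_AB = π(0.210)⁴/32 = 1.91×10^-4 m⁴; J_BC = π(0.174)⁴/32 = 9.00×10^-5 m⁴.
θ = (T/G)·Σ L_i/J_i = (84320/17.3×10⁹)·(3.61/1.91×10^-4 + 2.01/9.00×10^-5) = 0.2010 rad.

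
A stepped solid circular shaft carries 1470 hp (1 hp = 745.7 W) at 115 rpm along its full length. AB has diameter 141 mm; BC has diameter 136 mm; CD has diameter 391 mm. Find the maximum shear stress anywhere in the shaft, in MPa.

184 MPa

ω = 2π·115/60 = 12.04 rad/s, so T = P/ω = 1470×745.7 / 12.04 = 91020 N·m.
Under the same torque, τ_max = 16T/(πd³) is largest where d is smallest — segment BC (d = 136 mm).
τ_max = 16·91020/(π·(0.136)³) = 1.843×10^8 Pa.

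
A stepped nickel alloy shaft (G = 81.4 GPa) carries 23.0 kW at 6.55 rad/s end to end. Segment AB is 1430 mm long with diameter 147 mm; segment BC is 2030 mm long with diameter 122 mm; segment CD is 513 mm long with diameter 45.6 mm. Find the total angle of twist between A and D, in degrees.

ω = 6.55 rad/s, so T = P/ω = 23.0×10³ / 6.550 = 3511 N·m.
J_AB = π(0.147)⁴/32 = 4.58×10^-5 m⁴; J_BC = π(0.122)⁴/32 = 2.17×10^-5 m⁴; J_CD = π(0.0456)⁴/32 = 4.24×10^-7 m⁴.
θ = (T/G)·Σ L_i/J_i = (3511/81.4×10⁹)·(1.43/4.58×10^-5 + 2.03/2.17×10^-5 + 0.513/4.24×10^-7) = 0.05751 rad.

3.29°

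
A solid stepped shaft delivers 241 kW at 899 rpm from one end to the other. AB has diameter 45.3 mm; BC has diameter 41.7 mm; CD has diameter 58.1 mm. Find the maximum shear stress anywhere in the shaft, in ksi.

26.1 ksi

ω = 2π·899/60 = 94.14 rad/s, so T = P/ω = 241×10³ / 94.14 = 2560 N·m.
Under the same torque, τ_max = 16T/(πd³) is largest where d is smallest — segment BC (d = 41.7 mm).
τ_max = 16·2560/(π·(0.0417)³) = 1.798×10^8 Pa.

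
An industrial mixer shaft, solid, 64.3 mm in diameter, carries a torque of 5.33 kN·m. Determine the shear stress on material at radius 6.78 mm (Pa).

J = πd⁴/32 = π(0.0643)⁴/32 = 1.678×10^-6 m⁴.
Shear stress varies linearly with radius: τ = T·r/J = 5330 × 0.00678 / 1.678×10^-6 = 2.153×10^7 Pa.

2.15e7 Pa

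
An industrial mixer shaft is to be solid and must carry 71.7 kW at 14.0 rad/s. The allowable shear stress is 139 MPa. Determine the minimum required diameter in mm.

ω = 14.0 rad/s, so T = P/ω = 71.7×10³ / 14.00 = 5121 N·m.
For a solid shaft τ_max = 16T/(πd³), so d = (16T/(π τ_allow))^(1/3) = (16·5121/(π·1.39×10^8))^(1/3) = 0.05725 m.

57.3 mm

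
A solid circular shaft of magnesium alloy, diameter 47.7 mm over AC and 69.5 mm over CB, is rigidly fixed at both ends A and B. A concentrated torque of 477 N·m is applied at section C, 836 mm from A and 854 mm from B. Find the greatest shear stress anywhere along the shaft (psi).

856 psi

Compatibility: T_A·a/J_AC = T_B·b/J_CB with T_A + T_B = T₀.
J_AC = 5.08×10^-7 m⁴, J_CB = 2.29×10^-6 m⁴, so T_A = T₀·(J_AC/a)/((J_AC/a)+(J_CB/b)) = 88.14 N·m, T_B = 388.9 N·m.
τ in each portion: τ_AC = 4.14×10^6 Pa, τ_CB = 5.90×10^6 Pa; maximum is in CB.
τ_max = T_CB·r/J = 388.9·0.0348/2.29×10^-6 = 5.899×10^6 Pa.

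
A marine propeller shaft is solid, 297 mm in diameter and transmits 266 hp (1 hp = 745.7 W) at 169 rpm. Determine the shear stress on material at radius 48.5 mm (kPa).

712 kPa

ω = 2π·169/60 = 17.70 rad/s, so T = P/ω = 266×745.7 / 17.70 = 11210 N·m.
J = πd⁴/32 = π(0.297)⁴/32 = 7.639×10^-4 m⁴.
Shear stress varies linearly with radius: τ = T·r/J = 11210 × 0.0485 / 7.639×10^-4 = 7.116×10^5 Pa.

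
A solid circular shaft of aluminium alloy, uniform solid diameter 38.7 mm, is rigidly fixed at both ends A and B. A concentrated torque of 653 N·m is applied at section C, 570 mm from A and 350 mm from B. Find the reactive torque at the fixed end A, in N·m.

With uniform GJ and both ends fixed, compatibility θ_AC = θ_CB gives T_A·a = T_B·b, together with T_A + T_B = T₀.
T_A = T₀·b/(a+b) = 653.0·350/920.0 = 248.4 N·m; T_B = 404.6 N·m.

248 N·m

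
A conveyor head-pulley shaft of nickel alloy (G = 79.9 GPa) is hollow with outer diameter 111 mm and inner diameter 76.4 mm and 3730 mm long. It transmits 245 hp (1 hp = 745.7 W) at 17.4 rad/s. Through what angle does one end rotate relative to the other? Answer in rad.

ω = 17.4 rad/s, so T = P/ω = 245×745.7 / 17.40 = 10500 N·m.
J = π(d_o⁴ − d_i⁴)/32 = π(0.111⁴ − 0.0764⁴)/32 = 1.156×10^-5 m⁴.
θ = T·L/(G·J) = 10500 × 3.73 / (79.9×10⁹ × 1.156×10^-5) = 0.04241 rad.

0.0424 rad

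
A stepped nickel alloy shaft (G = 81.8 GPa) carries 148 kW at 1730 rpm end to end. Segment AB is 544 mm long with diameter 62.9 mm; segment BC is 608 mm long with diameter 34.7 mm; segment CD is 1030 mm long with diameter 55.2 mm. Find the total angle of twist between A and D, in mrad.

57.5 mrad

ω = 2π·1730/60 = 181.2 rad/s, so T = P/ω = 148×10³ / 181.2 = 816.9 N·m.
J_AB = π(0.0629)⁴/32 = 1.54×10^-6 m⁴; J_BC = π(0.0347)⁴/32 = 1.42×10^-7 m⁴; J_CD = π(0.0552)⁴/32 = 9.11×10^-7 m⁴.
θ = (T/G)·Σ L_i/J_i = (816.9/81.8×10⁹)·(0.544/1.54×10^-6 + 0.608/1.42×10^-7 + 1.03/9.11×10^-7) = 0.05748 rad.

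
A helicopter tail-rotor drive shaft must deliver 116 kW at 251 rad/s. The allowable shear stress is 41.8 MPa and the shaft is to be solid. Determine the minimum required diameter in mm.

38.3 mm

ω = 251 rad/s, so T = P/ω = 116×10³ / 251.0 = 462.2 N·m.
For a solid shaft τ_max = 16T/(πd³), so d = (16T/(π τ_allow))^(1/3) = (16·462.2/(π·4.18×10^7))^(1/3) = 0.03833 m.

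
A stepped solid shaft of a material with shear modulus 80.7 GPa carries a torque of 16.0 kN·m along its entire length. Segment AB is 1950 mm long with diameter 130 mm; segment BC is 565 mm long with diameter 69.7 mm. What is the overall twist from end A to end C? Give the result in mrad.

62.1 mrad

J_AB = π(0.130)⁴/32 = 2.80×10^-5 m⁴; J_BC = π(0.0697)⁴/32 = 2.32×10^-6 m⁴.
θ = (T/G)·Σ L_i/J_i = (16000/80.7×10⁹)·(1.95/2.80×10^-5 + 0.565/2.32×10^-6) = 0.06213 rad.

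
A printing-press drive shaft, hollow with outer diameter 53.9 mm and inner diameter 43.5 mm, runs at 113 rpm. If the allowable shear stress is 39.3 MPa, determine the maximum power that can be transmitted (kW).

8.23 kW

J = π(d_o⁴ − d_i⁴)/32 = π(0.0539⁴ − 0.0435⁴)/32 = 4.771×10^-7 m⁴.
T_max = τ_allow·J/r = 3.93×10^7 × 4.771×10^-7 / 0.0269 = 695.7 N·m.
ω = 2π·113/60 = 11.83 rad/s, so P_max = T_max·ω = 8233 W.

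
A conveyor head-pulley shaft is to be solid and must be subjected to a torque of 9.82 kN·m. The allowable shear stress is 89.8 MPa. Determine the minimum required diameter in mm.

82.3 mm

For a solid shaft τ_max = 16T/(πd³), so d = (16T/(π τ_allow))^(1/3) = (16·9820/(π·8.98×10^7))^(1/3) = 0.08228 m.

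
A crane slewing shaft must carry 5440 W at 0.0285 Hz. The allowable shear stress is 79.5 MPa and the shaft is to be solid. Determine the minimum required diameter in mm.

ω = 2π·0.0285 = 0.1791 rad/s, so T = P/ω = 5440 / 0.1791 = 30380 N·m.
For a solid shaft τ_max = 16T/(πd³), so d = (16T/(π τ_allow))^(1/3) = (16·30380/(π·7.95×10^7))^(1/3) = 0.1249 m.

125 mm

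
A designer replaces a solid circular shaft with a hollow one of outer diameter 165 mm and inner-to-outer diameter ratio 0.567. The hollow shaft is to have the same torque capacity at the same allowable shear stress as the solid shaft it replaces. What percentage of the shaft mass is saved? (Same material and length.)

Equal τ_max and T ⇒ the solid shaft needs d_s³ = d_o³(1−k⁴), so d_s = 165·(1−0.567⁴)^(1/3) = 159.1 mm.
Area ratio A_h/A_s = d_o²(1−k²)/d_s² = (1−k²)/(1−k⁴)^(2/3) = 0.7297.
Mass saving = 1 − 0.7297 = 27.0 %.

27.0 %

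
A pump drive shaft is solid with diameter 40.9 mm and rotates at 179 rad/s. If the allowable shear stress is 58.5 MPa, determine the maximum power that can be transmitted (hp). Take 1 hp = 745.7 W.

189 hp

J = πd⁴/32 = π(0.0409)⁴/32 = 2.747×10^-7 m⁴.
T_max = τ_allow·J/r = 5.85×10^7 × 2.747×10^-7 / 0.0204 = 785.9 N·m.
ω = 179 rad/s, so P_max = T_max·ω = 1.407×10^5 W.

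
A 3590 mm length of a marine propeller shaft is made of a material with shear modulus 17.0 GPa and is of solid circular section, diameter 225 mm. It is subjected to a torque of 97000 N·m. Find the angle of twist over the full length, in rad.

0.0814 rad

J = πd⁴/32 = π(0.225)⁴/32 = 2.516×10^-4 m⁴.
θ = T·L/(G·J) = 97000 × 3.59 / (17.0×10⁹ × 2.516×10^-4) = 0.08141 rad.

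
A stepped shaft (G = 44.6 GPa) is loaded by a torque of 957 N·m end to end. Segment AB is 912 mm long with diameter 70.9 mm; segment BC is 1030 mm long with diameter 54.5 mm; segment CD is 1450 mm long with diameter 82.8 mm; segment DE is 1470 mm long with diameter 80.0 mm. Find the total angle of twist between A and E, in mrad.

J_AB = π(0.0709)⁴/32 = 2.48×10^-6 m⁴; J_BC = π(0.0545)⁴/32 = 8.66×10^-7 m⁴; J_CD = π(0.0828)⁴/32 = 4.61×10^-6 m⁴; J_DE = π(0.0800)⁴/32 = 4.02×10^-6 m⁴.
θ = (T/G)·Σ L_i/J_i = (957.0/44.6×10⁹)·(0.912/2.48×10^-6 + 1.03/8.66×10^-7 + 1.45/4.61×10^-6 + 1.47/4.02×10^-6) = 0.04799 rad.

48.0 mrad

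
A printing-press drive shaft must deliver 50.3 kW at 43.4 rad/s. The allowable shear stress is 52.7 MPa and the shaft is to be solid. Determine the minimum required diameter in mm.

ω = 43.4 rad/s, so T = P/ω = 50.3×10³ / 43.40 = 1159 N·m.
For a solid shaft τ_max = 16T/(πd³), so d = (16T/(π τ_allow))^(1/3) = (16·1159/(π·5.27×10^7))^(1/3) = 0.04820 m.

48.2 mm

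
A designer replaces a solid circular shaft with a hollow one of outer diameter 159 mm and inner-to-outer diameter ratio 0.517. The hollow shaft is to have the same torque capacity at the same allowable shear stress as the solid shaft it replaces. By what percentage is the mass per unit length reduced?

Equal τ_max and T ⇒ the solid shaft needs d_s³ = d_o³(1−k⁴), so d_s = 159·(1−0.517⁴)^(1/3) = 155.1 mm.
Area ratio A_h/A_s = d_o²(1−k²)/d_s² = (1−k²)/(1−k⁴)^(2/3) = 0.7698.
Mass saving = 1 − 0.7698 = 23.0 %.

23.0 %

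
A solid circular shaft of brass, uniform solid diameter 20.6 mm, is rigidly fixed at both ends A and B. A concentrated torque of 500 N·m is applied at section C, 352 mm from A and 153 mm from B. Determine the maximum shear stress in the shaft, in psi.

29400 psi

With uniform GJ and both ends fixed, compatibility θ_AC = θ_CB gives T_A·a = T_B·b, together with T_A + T_B = T₀.
T_A = T₀·b/(a+b) = 500.0·153/505.0 = 151.5 N·m; T_B = 348.5 N·m.
τ in each portion: τ_AC = 8.83×10^7 Pa, τ_CB = 2.03×10^8 Pa; maximum is in CB.
τ_max = T_CB·r/J = 348.5·0.0103/1.77×10^-8 = 2.030×10^8 Pa.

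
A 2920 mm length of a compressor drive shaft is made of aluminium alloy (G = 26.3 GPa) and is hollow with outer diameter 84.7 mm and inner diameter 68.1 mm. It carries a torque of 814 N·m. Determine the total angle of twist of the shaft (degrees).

1.76°

J = π(d_o⁴ − d_i⁴)/32 = π(0.0847⁴ − 0.0681⁴)/32 = 2.941×10^-6 m⁴.
θ = T·L/(G·J) = 814.0 × 2.92 / (26.3×10⁹ × 2.941×10^-6) = 0.03073 rad.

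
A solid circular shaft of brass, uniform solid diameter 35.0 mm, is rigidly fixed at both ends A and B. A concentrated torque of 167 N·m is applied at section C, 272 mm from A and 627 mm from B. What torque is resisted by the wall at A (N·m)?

With uniform GJ and both ends fixed, compatibility θ_AC = θ_CB gives T_A·a = T_B·b, together with T_A + T_B = T₀.
T_A = T₀·b/(a+b) = 167.0·627/899.0 = 116.5 N·m; T_B = 50.53 N·m.

116 N·m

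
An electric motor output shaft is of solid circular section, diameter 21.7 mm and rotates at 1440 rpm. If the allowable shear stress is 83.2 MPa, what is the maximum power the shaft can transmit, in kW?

J = πd⁴/32 = π(0.0217)⁴/32 = 2.177×10^-8 m⁴.
T_max = τ_allow·J/r = 8.32×10^7 × 2.177×10^-8 / 0.0109 = 166.9 N·m.
ω = 2π·1440/60 = 150.8 rad/s, so P_max = T_max·ω = 2.517×10^4 W.

25.2 kW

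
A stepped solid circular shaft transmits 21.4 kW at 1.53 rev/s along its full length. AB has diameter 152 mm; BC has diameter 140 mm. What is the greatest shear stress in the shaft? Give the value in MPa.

4.13 MPa

ω = 2π·1.53 = 9.613 rad/s, so T = P/ω = 21.4×10³ / 9.613 = 2226 N·m.
Under the same torque, τ_max = 16T/(πd³) is largest where d is smallest — segment BC (d = 140 mm).
τ_max = 16·2226/(π·(0.140)³) = 4.132×10^6 Pa.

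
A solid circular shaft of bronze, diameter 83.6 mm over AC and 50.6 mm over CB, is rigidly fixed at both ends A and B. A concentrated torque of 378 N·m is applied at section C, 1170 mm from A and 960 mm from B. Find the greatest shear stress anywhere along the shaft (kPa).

Compatibility: T_A·a/J_AC = T_B·b/J_CB with T_A + T_B = T₀.
J_AC = 4.80×10^-6 m⁴, J_CB = 6.44×10^-7 m⁴, so T_A = T₀·(J_AC/a)/((J_AC/a)+(J_CB/b)) = 324.9 N·m, T_B = 53.14 N·m.
τ in each portion: τ_AC = 2.83×10^6 Pa, τ_CB = 2.09×10^6 Pa; maximum is in AC.
τ_max = T_AC·r/J = 324.9·0.0418/4.80×10^-6 = 2.832×10^6 Pa.

2830 kPa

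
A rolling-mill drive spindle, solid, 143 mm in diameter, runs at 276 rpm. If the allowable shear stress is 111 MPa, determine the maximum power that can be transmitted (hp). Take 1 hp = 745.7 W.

2470 hp

J = πd⁴/32 = π(0.143)⁴/32 = 4.105×10^-5 m⁴.
T_max = τ_allow·J/r = 1.11×10^8 × 4.105×10^-5 / 0.0715 = 63730 N·m.
ω = 2π·276/60 = 28.90 rad/s, so P_max = T_max·ω = 1.842×10^6 W.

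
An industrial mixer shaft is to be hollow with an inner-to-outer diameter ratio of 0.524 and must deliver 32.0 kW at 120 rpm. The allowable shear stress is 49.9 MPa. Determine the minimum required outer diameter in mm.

ω = 2π·120/60 = 12.57 rad/s, so T = P/ω = 32.0×10³ / 12.57 = 2546 N·m.
For a hollow shaft with d_i/d_o = 0.524: τ_max = 16T/(π d_o³ (1−k⁴)), so d_o = [16T/(π τ_allow (1−k⁴))]^(1/3) = [16·2546/(π·4.99×10^7·0.9246)]^(1/3) = 0.06551 m.

65.5 mm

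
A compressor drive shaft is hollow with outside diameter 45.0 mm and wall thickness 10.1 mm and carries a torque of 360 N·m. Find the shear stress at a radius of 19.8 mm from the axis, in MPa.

J = π(d_o⁴ − d_i⁴)/32 = π(0.0450⁴ − 0.0248⁴)/32 = 3.654×10^-7 m⁴.
Shear stress varies linearly with radius: τ = T·r/J = 360.0 × 0.0198 / 3.654×10^-7 = 1.951×10^7 Pa.

19.5 MPa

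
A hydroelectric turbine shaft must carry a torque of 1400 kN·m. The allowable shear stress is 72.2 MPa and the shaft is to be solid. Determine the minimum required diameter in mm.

462 mm

For a solid shaft τ_max = 16T/(πd³), so d = (16T/(π τ_allow))^(1/3) = (16·1.400e6/(π·7.22×10^7))^(1/3) = 0.4622 m.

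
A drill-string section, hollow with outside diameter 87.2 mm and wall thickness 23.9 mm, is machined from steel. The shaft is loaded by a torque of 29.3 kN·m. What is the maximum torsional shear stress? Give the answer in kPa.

235000 kPa

J = π(d_o⁴ − d_i⁴)/32 = π(0.0872⁴ − 0.0394⁴)/32 = 5.440×10^-6 m⁴.
τ_max = T·r/J = 29300 × 0.0436 / 5.440×10^-6 = 2.348×10^8 Pa.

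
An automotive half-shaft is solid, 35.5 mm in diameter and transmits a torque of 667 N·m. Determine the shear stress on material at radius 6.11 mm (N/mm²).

26.1 N/mm²

J = πd⁴/32 = π(0.0355)⁴/32 = 1.559×10^-7 m⁴.
Shear stress varies linearly with radius: τ = T·r/J = 667.0 × 0.00611 / 1.559×10^-7 = 2.614×10^7 Pa.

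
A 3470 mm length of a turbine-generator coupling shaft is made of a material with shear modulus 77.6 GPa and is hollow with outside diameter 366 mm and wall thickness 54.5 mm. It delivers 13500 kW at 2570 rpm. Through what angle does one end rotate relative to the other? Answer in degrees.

0.0964°

ω = 2π·2570/60 = 269.1 rad/s, so T = P/ω = 13500×10³ / 269.1 = 50160 N·m.
J = π(d_o⁴ − d_i⁴)/32 = π(0.366⁴ − 0.257⁴)/32 = 1.333×10^-3 m⁴.
θ = T·L/(G·J) = 50160 × 3.47 / (77.6×10⁹ × 1.333×10^-3) = 1.682×10^-3 rad.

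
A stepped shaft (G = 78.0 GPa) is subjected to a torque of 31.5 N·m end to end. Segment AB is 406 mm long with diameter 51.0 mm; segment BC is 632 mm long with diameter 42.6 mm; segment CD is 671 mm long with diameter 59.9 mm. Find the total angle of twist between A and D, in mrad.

1.25 mrad

J_AB = π(0.0510)⁴/32 = 6.64×10^-7 m⁴; J_BC = π(0.0426)⁴/32 = 3.23×10^-7 m⁴; J_CD = π(0.0599)⁴/32 = 1.26×10^-6 m⁴.
θ = (T/G)·Σ L_i/J_i = (31.50/78.0×10⁹)·(0.406/6.64×10^-7 + 0.632/3.23×10^-7 + 0.671/1.26×10^-6) = 1.251×10^-3 rad.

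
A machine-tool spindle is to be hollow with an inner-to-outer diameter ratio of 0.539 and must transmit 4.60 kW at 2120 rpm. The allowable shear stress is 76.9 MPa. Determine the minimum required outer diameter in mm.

ω = 2π·2120/60 = 222.0 rad/s, so T = P/ω = 4.60×10³ / 222.0 = 20.72 N·m.
For a hollow shaft with d_i/d_o = 0.539: τ_max = 16T/(π d_o³ (1−k⁴)), so d_o = [16T/(π τ_allow (1−k⁴))]^(1/3) = [16·20.72/(π·7.69×10^7·0.9156)]^(1/3) = 0.01144 m.

11.4 mm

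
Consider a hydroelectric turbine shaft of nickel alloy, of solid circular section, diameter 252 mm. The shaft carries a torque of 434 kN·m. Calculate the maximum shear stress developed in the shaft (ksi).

20.0 ksi

J = πd⁴/32 = π(0.252)⁴/32 = 3.959×10^-4 m⁴.
τ_max = T·r/J = 434000 × 0.126 / 3.959×10^-4 = 1.381×10^8 Pa.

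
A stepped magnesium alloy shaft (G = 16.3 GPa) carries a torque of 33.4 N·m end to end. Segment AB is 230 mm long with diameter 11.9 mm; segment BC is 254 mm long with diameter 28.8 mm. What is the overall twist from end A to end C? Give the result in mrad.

247 mrad

J_AB = π(0.0119)⁴/32 = 1.97×10^-9 m⁴; J_BC = π(0.0288)⁴/32 = 6.75×10^-8 m⁴.
θ = (T/G)·Σ L_i/J_i = (33.40/16.3×10⁹)·(0.230/1.97×10^-9 + 0.254/6.75×10^-8) = 0.2471 rad.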